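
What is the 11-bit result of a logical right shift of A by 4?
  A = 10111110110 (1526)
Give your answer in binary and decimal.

Logical shift right by 4: drop the bottom 4 bit(s), prepend 4 zero(s) on the left.
  10111110110  ->  keep [1011111], discard [0110], prepend 0000
= 00001011111

Answer: 00001011111 (95)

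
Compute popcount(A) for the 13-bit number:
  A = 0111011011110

0111011011110
1-bits at positions (from bit 0 = LSB): 1, 2, 3, 4, 6, 7, 9, 10, 11
Count = 9

Answer: 9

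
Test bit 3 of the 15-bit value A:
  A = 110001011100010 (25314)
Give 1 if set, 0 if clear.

Bit 3 is the 4th from the right.
  110001011100010
             ^
That bit is 0.

Answer: 0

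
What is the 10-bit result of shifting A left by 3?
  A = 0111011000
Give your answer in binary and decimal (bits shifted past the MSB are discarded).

Shift left by 3: drop the top 3 bit(s), append 3 zero(s) on the right.
  0111011000  ->  discard [011], keep [1011000], append 000
= 1011000000

Answer: 1011000000 (704)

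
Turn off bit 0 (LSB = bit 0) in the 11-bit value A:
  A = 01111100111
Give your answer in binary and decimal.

Mask = ~(1 << 0) = 11111111110
Bit 0 of A is 1, so AND-ing with the mask clears it to 0.
  01111100111
& 11111111110
-------------
  01111100110

Answer: 01111100110 (998)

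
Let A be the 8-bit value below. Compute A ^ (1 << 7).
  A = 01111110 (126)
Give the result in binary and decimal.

Mask = 1 << 7 = 10000000
Bit 7 of A is 0; XOR with the mask flips it to 1.
  01111110
^ 10000000
----------
  11111110

Answer: 11111110 (254)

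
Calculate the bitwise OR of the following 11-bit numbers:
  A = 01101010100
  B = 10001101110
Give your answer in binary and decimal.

Apply | to each column (1 where either bit is 1):
  01101010100
| 10001101110
-------------
  11101111110

Answer: 11101111110 (1918)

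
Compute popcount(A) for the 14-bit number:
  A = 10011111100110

10011111100110
1-bits at positions (from bit 0 = LSB): 1, 2, 5, 6, 7, 8, 9, 10, 13
Count = 9

Answer: 9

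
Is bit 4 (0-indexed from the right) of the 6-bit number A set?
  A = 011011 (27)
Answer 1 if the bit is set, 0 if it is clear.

Bit 4 is the 5th from the right.
  011011
   ^
That bit is 1.

Answer: 1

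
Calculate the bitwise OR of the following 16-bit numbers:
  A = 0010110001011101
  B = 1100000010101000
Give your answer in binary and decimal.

Apply | to each column (1 where either bit is 1):
  0010110001011101
| 1100000010101000
------------------
  1110110011111101

Answer: 1110110011111101 (60669)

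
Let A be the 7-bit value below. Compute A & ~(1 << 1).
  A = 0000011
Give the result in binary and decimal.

Mask = ~(1 << 1) = 1111101
Bit 1 of A is 1, so AND-ing with the mask clears it to 0.
  0000011
& 1111101
---------
  0000001

Answer: 0000001 (1)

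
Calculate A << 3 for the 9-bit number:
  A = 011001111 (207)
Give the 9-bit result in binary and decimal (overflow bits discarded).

Shift left by 3: drop the top 3 bit(s), append 3 zero(s) on the right.
  011001111  ->  discard [011], keep [001111], append 000
= 001111000

Answer: 001111000 (120)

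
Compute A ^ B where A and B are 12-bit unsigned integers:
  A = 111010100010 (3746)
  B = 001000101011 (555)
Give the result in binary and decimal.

Apply ^ to each column (1 where bits differ):
  111010100010
^ 001000101011
--------------
  110010001001

Answer: 110010001001 (3209)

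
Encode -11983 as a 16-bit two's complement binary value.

1. Binary of +11983:  0010111011001111
2. Invert bits:     1101000100110000
3. Add 1:           1101000100110001

Answer: 1101000100110001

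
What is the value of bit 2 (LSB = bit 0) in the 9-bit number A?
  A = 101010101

Bit 2 is the 3rd from the right.
  101010101
        ^
That bit is 1.

Answer: 1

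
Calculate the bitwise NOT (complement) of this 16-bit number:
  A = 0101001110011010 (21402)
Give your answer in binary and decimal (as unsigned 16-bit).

Flip each bit (0->1, 1->0):
  0101001110011010
  1010110001100101

Answer: 1010110001100101 (44133)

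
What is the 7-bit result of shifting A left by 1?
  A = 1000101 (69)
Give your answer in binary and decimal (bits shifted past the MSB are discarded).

Shift left by 1: drop the top 1 bit(s), append 1 zero(s) on the right.
  1000101  ->  discard [1], keep [000101], append 0
= 0001010

Answer: 0001010 (10)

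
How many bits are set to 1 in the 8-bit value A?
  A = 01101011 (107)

01101011
1-bits at positions (from bit 0 = LSB): 0, 1, 3, 5, 6
Count = 5

Answer: 5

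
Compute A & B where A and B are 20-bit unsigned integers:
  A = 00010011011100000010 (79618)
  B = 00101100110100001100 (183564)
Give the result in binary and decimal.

Apply & to each column (1 only where both bits are 1):
  00010011011100000010
& 00101100110100001100
----------------------
  00000000010100000000

Answer: 00000000010100000000 (1280)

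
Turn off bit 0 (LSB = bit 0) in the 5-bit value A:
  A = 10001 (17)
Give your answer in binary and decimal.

Mask = ~(1 << 0) = 11110
Bit 0 of A is 1, so AND-ing with the mask clears it to 0.
  10001
& 11110
-------
  10000

Answer: 10000 (16)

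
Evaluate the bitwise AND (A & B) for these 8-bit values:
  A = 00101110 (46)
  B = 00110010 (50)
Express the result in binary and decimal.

Apply & to each column (1 only where both bits are 1):
  00101110
& 00110010
----------
  00100010

Answer: 00100010 (34)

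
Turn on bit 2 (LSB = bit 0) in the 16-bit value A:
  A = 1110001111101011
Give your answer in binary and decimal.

Mask = 1 << 2 = 0000000000000100
Bit 2 of A is 0, so OR-ing with the mask flips it to 1.
  1110001111101011
| 0000000000000100
------------------
  1110001111101111

Answer: 1110001111101111 (58351)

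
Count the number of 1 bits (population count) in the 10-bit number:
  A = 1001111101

1001111101
1-bits at positions (from bit 0 = LSB): 0, 2, 3, 4, 5, 6, 9
Count = 7

Answer: 7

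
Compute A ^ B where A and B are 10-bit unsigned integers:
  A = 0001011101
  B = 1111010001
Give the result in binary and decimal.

Apply ^ to each column (1 where bits differ):
  0001011101
^ 1111010001
------------
  1110001100

Answer: 1110001100 (908)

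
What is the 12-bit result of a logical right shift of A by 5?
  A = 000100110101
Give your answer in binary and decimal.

Logical shift right by 5: drop the bottom 5 bit(s), prepend 5 zero(s) on the left.
  000100110101  ->  keep [0001001], discard [10101], prepend 00000
= 000000001001

Answer: 000000001001 (9)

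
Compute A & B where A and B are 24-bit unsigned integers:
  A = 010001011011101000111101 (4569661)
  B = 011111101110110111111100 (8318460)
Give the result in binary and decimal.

Apply & to each column (1 only where both bits are 1):
  010001011011101000111101
& 011111101110110111111100
--------------------------
  010001001010100000111100

Answer: 010001001010100000111100 (4499516)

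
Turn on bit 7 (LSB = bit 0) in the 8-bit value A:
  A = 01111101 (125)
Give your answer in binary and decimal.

Mask = 1 << 7 = 10000000
Bit 7 of A is 0, so OR-ing with the mask flips it to 1.
  01111101
| 10000000
----------
  11111101

Answer: 11111101 (253)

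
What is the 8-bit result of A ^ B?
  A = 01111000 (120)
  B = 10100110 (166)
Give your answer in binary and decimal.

Apply ^ to each column (1 where bits differ):
  01111000
^ 10100110
----------
  11011110

Answer: 11011110 (222)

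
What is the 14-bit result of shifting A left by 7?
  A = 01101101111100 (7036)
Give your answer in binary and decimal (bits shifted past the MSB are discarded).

Shift left by 7: drop the top 7 bit(s), append 7 zero(s) on the right.
  01101101111100  ->  discard [0110110], keep [1111100], append 0000000
= 11111000000000

Answer: 11111000000000 (15872)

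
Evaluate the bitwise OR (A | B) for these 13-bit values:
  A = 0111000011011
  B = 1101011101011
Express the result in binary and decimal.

Apply | to each column (1 where either bit is 1):
  0111000011011
| 1101011101011
---------------
  1111011111011

Answer: 1111011111011 (7931)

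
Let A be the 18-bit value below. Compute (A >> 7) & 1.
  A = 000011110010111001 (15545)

Bit 7 is the 8th from the right.
  000011110010111001
            ^
That bit is 1.

Answer: 1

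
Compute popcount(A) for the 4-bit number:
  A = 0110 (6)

0110
1-bits at positions (from bit 0 = LSB): 1, 2
Count = 2

Answer: 2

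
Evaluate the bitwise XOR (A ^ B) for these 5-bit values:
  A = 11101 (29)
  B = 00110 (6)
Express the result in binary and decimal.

Apply ^ to each column (1 where bits differ):
  11101
^ 00110
-------
  11011

Answer: 11011 (27)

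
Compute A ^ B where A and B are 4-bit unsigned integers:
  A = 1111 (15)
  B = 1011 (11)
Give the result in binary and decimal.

Apply ^ to each column (1 where bits differ):
  1111
^ 1011
------
  0100

Answer: 0100 (4)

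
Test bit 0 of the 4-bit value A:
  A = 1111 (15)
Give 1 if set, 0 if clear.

Bit 0 is the 1st from the right.
  1111
     ^
That bit is 1.

Answer: 1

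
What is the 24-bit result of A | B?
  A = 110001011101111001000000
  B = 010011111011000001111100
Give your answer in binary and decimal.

Apply | to each column (1 where either bit is 1):
  110001011101111001000000
| 010011111011000001111100
--------------------------
  110011111111111001111100

Answer: 110011111111111001111100 (13631100)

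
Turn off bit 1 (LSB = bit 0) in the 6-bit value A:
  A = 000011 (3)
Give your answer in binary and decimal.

Mask = ~(1 << 1) = 111101
Bit 1 of A is 1, so AND-ing with the mask clears it to 0.
  000011
& 111101
--------
  000001

Answer: 000001 (1)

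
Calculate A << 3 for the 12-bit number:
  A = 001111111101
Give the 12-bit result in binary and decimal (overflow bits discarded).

Shift left by 3: drop the top 3 bit(s), append 3 zero(s) on the right.
  001111111101  ->  discard [001], keep [111111101], append 000
= 111111101000

Answer: 111111101000 (4072)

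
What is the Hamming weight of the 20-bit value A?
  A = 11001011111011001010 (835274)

11001011111011001010
1-bits at positions (from bit 0 = LSB): 1, 3, 6, 7, 9, 10, 11, 12, 13, 15, 18, 19
Count = 12

Answer: 12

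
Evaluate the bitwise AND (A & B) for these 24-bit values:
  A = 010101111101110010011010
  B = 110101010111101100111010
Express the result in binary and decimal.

Apply & to each column (1 only where both bits are 1):
  010101111101110010011010
& 110101010111101100111010
--------------------------
  010101010101100000011010

Answer: 010101010101100000011010 (5593114)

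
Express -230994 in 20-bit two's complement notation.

1. Binary of +230994:  00111000011001010010
2. Invert bits:     11000111100110101101
3. Add 1:           11000111100110101110

Answer: 11000111100110101110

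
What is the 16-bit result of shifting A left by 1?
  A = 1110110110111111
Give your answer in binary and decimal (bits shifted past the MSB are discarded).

Shift left by 1: drop the top 1 bit(s), append 1 zero(s) on the right.
  1110110110111111  ->  discard [1], keep [110110110111111], append 0
= 1101101101111110

Answer: 1101101101111110 (56190)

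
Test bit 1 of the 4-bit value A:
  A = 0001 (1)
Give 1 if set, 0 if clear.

Bit 1 is the 2nd from the right.
  0001
    ^
That bit is 0.

Answer: 0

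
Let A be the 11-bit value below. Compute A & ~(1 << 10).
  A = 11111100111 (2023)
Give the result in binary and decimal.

Mask = ~(1 << 10) = 01111111111
Bit 10 of A is 1, so AND-ing with the mask clears it to 0.
  11111100111
& 01111111111
-------------
  01111100111

Answer: 01111100111 (999)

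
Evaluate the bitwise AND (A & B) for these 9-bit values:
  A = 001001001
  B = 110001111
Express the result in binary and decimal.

Apply & to each column (1 only where both bits are 1):
  001001001
& 110001111
-----------
  000001001

Answer: 000001001 (9)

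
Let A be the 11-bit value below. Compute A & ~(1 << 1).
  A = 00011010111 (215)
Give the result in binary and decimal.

Mask = ~(1 << 1) = 11111111101
Bit 1 of A is 1, so AND-ing with the mask clears it to 0.
  00011010111
& 11111111101
-------------
  00011010101

Answer: 00011010101 (213)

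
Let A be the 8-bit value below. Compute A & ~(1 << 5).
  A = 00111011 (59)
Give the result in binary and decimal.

Mask = ~(1 << 5) = 11011111
Bit 5 of A is 1, so AND-ing with the mask clears it to 0.
  00111011
& 11011111
----------
  00011011

Answer: 00011011 (27)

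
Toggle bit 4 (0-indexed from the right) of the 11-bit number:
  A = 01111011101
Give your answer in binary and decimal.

Mask = 1 << 4 = 00000010000
Bit 4 of A is 1; XOR with the mask flips it to 0.
  01111011101
^ 00000010000
-------------
  01111001101

Answer: 01111001101 (973)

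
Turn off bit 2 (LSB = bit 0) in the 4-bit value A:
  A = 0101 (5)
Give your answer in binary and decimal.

Mask = ~(1 << 2) = 1011
Bit 2 of A is 1, so AND-ing with the mask clears it to 0.
  0101
& 1011
------
  0001

Answer: 0001 (1)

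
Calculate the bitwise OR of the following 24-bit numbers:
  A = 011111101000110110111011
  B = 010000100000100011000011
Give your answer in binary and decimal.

Apply | to each column (1 where either bit is 1):
  011111101000110110111011
| 010000100000100011000011
--------------------------
  011111101000110111111011

Answer: 011111101000110111111011 (8293883)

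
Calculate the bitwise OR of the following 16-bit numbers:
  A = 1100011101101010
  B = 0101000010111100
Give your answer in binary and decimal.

Apply | to each column (1 where either bit is 1):
  1100011101101010
| 0101000010111100
------------------
  1101011111111110

Answer: 1101011111111110 (55294)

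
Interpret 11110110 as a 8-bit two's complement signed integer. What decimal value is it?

MSB is 1, so the value is negative. Find the magnitude:
1. Invert bits:  00001001
2. Add 1:        00001010  = 10
3. Apply sign:   -10

Answer: -10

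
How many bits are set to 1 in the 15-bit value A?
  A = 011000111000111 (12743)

011000111000111
1-bits at positions (from bit 0 = LSB): 0, 1, 2, 6, 7, 8, 12, 13
Count = 8

Answer: 8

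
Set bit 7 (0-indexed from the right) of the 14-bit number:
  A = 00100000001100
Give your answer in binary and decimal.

Mask = 1 << 7 = 00000010000000
Bit 7 of A is 0, so OR-ing with the mask flips it to 1.
  00100000001100
| 00000010000000
----------------
  00100010001100

Answer: 00100010001100 (2188)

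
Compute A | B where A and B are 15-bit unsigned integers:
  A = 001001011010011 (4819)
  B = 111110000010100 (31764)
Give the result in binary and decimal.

Apply | to each column (1 where either bit is 1):
  001001011010011
| 111110000010100
-----------------
  111111011010111

Answer: 111111011010111 (32471)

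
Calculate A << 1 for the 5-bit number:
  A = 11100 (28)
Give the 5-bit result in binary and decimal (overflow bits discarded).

Shift left by 1: drop the top 1 bit(s), append 1 zero(s) on the right.
  11100  ->  discard [1], keep [1100], append 0
= 11000

Answer: 11000 (24)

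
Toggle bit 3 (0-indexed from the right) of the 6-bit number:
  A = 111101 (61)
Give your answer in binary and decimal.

Mask = 1 << 3 = 001000
Bit 3 of A is 1; XOR with the mask flips it to 0.
  111101
^ 001000
--------
  110101

Answer: 110101 (53)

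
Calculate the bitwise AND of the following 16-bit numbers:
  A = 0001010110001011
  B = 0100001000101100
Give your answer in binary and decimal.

Apply & to each column (1 only where both bits are 1):
  0001010110001011
& 0100001000101100
------------------
  0000000000001000

Answer: 0000000000001000 (8)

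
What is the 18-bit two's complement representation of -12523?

1. Binary of +12523:  000011000011101011
2. Invert bits:     111100111100010100
3. Add 1:           111100111100010101

Answer: 111100111100010101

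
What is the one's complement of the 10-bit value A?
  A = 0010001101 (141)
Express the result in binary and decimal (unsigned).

Flip each bit (0->1, 1->0):
  0010001101
  1101110010

Answer: 1101110010 (882)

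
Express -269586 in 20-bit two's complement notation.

1. Binary of +269586:  01000001110100010010
2. Invert bits:     10111110001011101101
3. Add 1:           10111110001011101110

Answer: 10111110001011101110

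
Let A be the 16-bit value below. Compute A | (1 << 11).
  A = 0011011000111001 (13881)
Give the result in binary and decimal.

Mask = 1 << 11 = 0000100000000000
Bit 11 of A is 0, so OR-ing with the mask flips it to 1.
  0011011000111001
| 0000100000000000
------------------
  0011111000111001

Answer: 0011111000111001 (15929)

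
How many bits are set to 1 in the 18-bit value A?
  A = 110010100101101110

110010100101101110
1-bits at positions (from bit 0 = LSB): 1, 2, 3, 5, 6, 8, 11, 13, 16, 17
Count = 10

Answer: 10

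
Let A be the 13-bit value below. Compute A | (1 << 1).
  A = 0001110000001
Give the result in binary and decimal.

Mask = 1 << 1 = 0000000000010
Bit 1 of A is 0, so OR-ing with the mask flips it to 1.
  0001110000001
| 0000000000010
---------------
  0001110000011

Answer: 0001110000011 (899)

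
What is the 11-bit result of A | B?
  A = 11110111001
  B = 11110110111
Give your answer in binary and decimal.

Apply | to each column (1 where either bit is 1):
  11110111001
| 11110110111
-------------
  11110111111

Answer: 11110111111 (1983)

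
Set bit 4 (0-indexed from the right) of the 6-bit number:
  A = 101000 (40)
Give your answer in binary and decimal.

Mask = 1 << 4 = 010000
Bit 4 of A is 0, so OR-ing with the mask flips it to 1.
  101000
| 010000
--------
  111000

Answer: 111000 (56)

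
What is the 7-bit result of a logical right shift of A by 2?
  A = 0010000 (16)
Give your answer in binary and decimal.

Logical shift right by 2: drop the bottom 2 bit(s), prepend 2 zero(s) on the left.
  0010000  ->  keep [00100], discard [00], prepend 00
= 0000100

Answer: 0000100 (4)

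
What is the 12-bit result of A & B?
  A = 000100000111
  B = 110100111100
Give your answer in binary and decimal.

Apply & to each column (1 only where both bits are 1):
  000100000111
& 110100111100
--------------
  000100000100

Answer: 000100000100 (260)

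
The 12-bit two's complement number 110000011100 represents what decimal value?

MSB is 1, so the value is negative. Find the magnitude:
1. Invert bits:  001111100011
2. Add 1:        001111100100  = 996
3. Apply sign:   -996

Answer: -996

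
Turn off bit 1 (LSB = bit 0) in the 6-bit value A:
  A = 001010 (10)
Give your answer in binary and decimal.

Mask = ~(1 << 1) = 111101
Bit 1 of A is 1, so AND-ing with the mask clears it to 0.
  001010
& 111101
--------
  001000

Answer: 001000 (8)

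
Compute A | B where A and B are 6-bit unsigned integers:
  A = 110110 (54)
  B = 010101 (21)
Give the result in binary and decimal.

Apply | to each column (1 where either bit is 1):
  110110
| 010101
--------
  110111

Answer: 110111 (55)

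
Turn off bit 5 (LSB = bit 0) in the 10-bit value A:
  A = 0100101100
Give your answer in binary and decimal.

Mask = ~(1 << 5) = 1111011111
Bit 5 of A is 1, so AND-ing with the mask clears it to 0.
  0100101100
& 1111011111
------------
  0100001100

Answer: 0100001100 (268)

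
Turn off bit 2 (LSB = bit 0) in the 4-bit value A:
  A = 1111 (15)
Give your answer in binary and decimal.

Mask = ~(1 << 2) = 1011
Bit 2 of A is 1, so AND-ing with the mask clears it to 0.
  1111
& 1011
------
  1011

Answer: 1011 (11)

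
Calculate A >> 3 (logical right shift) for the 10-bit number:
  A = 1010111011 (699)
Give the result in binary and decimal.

Logical shift right by 3: drop the bottom 3 bit(s), prepend 3 zero(s) on the left.
  1010111011  ->  keep [1010111], discard [011], prepend 000
= 0001010111

Answer: 0001010111 (87)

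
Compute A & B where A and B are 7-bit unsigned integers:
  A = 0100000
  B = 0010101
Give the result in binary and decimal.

Apply & to each column (1 only where both bits are 1):
  0100000
& 0010101
---------
  0000000

Answer: 0000000 (0)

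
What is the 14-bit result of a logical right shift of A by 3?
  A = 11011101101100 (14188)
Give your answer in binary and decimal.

Logical shift right by 3: drop the bottom 3 bit(s), prepend 3 zero(s) on the left.
  11011101101100  ->  keep [11011101101], discard [100], prepend 000
= 00011011101101

Answer: 00011011101101 (1773)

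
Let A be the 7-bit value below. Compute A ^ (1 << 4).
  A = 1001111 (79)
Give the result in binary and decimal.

Mask = 1 << 4 = 0010000
Bit 4 of A is 0; XOR with the mask flips it to 1.
  1001111
^ 0010000
---------
  1011111

Answer: 1011111 (95)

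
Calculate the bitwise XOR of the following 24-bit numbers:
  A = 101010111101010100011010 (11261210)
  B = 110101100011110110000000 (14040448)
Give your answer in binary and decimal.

Apply ^ to each column (1 where bits differ):
  101010111101010100011010
^ 110101100011110110000000
--------------------------
  011111011110100010011010

Answer: 011111011110100010011010 (8251546)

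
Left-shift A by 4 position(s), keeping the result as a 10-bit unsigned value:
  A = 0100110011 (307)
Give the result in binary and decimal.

Shift left by 4: drop the top 4 bit(s), append 4 zero(s) on the right.
  0100110011  ->  discard [0100], keep [110011], append 0000
= 1100110000

Answer: 1100110000 (816)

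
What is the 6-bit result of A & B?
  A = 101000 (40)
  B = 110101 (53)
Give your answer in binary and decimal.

Apply & to each column (1 only where both bits are 1):
  101000
& 110101
--------
  100000

Answer: 100000 (32)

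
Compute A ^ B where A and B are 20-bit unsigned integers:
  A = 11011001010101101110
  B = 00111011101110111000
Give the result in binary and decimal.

Apply ^ to each column (1 where bits differ):
  11011001010101101110
^ 00111011101110111000
----------------------
  11100010111011010110

Answer: 11100010111011010110 (929494)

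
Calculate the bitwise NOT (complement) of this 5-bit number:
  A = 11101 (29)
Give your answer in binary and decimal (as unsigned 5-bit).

Flip each bit (0->1, 1->0):
  11101
  00010

Answer: 00010 (2)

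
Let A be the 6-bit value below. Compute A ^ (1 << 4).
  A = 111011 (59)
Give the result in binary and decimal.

Mask = 1 << 4 = 010000
Bit 4 of A is 1; XOR with the mask flips it to 0.
  111011
^ 010000
--------
  101011

Answer: 101011 (43)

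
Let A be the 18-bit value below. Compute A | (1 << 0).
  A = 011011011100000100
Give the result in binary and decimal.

Mask = 1 << 0 = 000000000000000001
Bit 0 of A is 0, so OR-ing with the mask flips it to 1.
  011011011100000100
| 000000000000000001
--------------------
  011011011100000101

Answer: 011011011100000101 (112389)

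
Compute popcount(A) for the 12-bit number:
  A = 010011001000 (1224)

010011001000
1-bits at positions (from bit 0 = LSB): 3, 6, 7, 10
Count = 4

Answer: 4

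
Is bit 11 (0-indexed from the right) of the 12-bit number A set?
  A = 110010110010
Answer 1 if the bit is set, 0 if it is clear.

Bit 11 is the 12th from the right.
  110010110010
  ^
That bit is 1.

Answer: 1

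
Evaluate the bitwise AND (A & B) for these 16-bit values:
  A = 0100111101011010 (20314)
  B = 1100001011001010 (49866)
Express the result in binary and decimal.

Apply & to each column (1 only where both bits are 1):
  0100111101011010
& 1100001011001010
------------------
  0100001001001010

Answer: 0100001001001010 (16970)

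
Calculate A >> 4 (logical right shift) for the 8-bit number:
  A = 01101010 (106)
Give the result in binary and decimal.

Logical shift right by 4: drop the bottom 4 bit(s), prepend 4 zero(s) on the left.
  01101010  ->  keep [0110], discard [1010], prepend 0000
= 00000110

Answer: 00000110 (6)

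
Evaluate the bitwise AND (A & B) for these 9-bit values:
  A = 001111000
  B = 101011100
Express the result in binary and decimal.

Apply & to each column (1 only where both bits are 1):
  001111000
& 101011100
-----------
  001011000

Answer: 001011000 (88)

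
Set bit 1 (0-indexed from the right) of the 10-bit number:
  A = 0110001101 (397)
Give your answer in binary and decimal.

Mask = 1 << 1 = 0000000010
Bit 1 of A is 0, so OR-ing with the mask flips it to 1.
  0110001101
| 0000000010
------------
  0110001111

Answer: 0110001111 (399)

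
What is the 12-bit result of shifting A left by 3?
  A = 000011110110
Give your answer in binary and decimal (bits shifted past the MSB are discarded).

Shift left by 3: drop the top 3 bit(s), append 3 zero(s) on the right.
  000011110110  ->  discard [000], keep [011110110], append 000
= 011110110000

Answer: 011110110000 (1968)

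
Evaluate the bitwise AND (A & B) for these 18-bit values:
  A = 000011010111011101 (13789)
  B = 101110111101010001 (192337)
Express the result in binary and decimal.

Apply & to each column (1 only where both bits are 1):
  000011010111011101
& 101110111101010001
--------------------
  000010010101010001

Answer: 000010010101010001 (9553)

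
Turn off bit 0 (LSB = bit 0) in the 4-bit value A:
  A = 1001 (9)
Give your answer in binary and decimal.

Mask = ~(1 << 0) = 1110
Bit 0 of A is 1, so AND-ing with the mask clears it to 0.
  1001
& 1110
------
  1000

Answer: 1000 (8)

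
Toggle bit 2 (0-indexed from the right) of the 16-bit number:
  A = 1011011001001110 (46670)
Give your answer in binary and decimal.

Mask = 1 << 2 = 0000000000000100
Bit 2 of A is 1; XOR with the mask flips it to 0.
  1011011001001110
^ 0000000000000100
------------------
  1011011001001010

Answer: 1011011001001010 (46666)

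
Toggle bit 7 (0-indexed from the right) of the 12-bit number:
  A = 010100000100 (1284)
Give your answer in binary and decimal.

Mask = 1 << 7 = 000010000000
Bit 7 of A is 0; XOR with the mask flips it to 1.
  010100000100
^ 000010000000
--------------
  010110000100

Answer: 010110000100 (1412)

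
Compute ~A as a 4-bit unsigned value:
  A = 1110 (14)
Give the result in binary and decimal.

Flip each bit (0->1, 1->0):
  1110
  0001

Answer: 0001 (1)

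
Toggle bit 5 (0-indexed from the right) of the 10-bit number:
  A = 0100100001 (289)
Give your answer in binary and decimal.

Mask = 1 << 5 = 0000100000
Bit 5 of A is 1; XOR with the mask flips it to 0.
  0100100001
^ 0000100000
------------
  0100000001

Answer: 0100000001 (257)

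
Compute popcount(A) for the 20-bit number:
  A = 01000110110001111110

01000110110001111110
1-bits at positions (from bit 0 = LSB): 1, 2, 3, 4, 5, 6, 10, 11, 13, 14, 18
Count = 11

Answer: 11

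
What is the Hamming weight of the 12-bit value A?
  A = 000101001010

000101001010
1-bits at positions (from bit 0 = LSB): 1, 3, 6, 8
Count = 4

Answer: 4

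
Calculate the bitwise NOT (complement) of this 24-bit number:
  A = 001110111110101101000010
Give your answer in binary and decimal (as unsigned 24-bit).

Flip each bit (0->1, 1->0):
  001110111110101101000010
  110001000001010010111101

Answer: 110001000001010010111101 (12850365)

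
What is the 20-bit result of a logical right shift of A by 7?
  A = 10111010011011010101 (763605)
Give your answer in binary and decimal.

Logical shift right by 7: drop the bottom 7 bit(s), prepend 7 zero(s) on the left.
  10111010011011010101  ->  keep [1011101001101], discard [1010101], prepend 0000000
= 00000001011101001101

Answer: 00000001011101001101 (5965)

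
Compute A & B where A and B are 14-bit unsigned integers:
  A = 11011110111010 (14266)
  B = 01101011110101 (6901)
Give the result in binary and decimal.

Apply & to each column (1 only where both bits are 1):
  11011110111010
& 01101011110101
----------------
  01001010110000

Answer: 01001010110000 (4784)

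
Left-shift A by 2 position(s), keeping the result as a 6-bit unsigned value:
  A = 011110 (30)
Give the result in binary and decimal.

Shift left by 2: drop the top 2 bit(s), append 2 zero(s) on the right.
  011110  ->  discard [01], keep [1110], append 00
= 111000

Answer: 111000 (56)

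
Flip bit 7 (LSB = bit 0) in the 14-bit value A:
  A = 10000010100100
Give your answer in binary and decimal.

Mask = 1 << 7 = 00000010000000
Bit 7 of A is 1; XOR with the mask flips it to 0.
  10000010100100
^ 00000010000000
----------------
  10000000100100

Answer: 10000000100100 (8228)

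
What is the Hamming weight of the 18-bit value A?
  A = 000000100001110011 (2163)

000000100001110011
1-bits at positions (from bit 0 = LSB): 0, 1, 4, 5, 6, 11
Count = 6

Answer: 6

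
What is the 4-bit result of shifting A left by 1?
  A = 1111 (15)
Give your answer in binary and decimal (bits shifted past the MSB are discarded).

Shift left by 1: drop the top 1 bit(s), append 1 zero(s) on the right.
  1111  ->  discard [1], keep [111], append 0
= 1110

Answer: 1110 (14)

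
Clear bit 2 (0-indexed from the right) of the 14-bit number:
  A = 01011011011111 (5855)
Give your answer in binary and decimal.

Mask = ~(1 << 2) = 11111111111011
Bit 2 of A is 1, so AND-ing with the mask clears it to 0.
  01011011011111
& 11111111111011
----------------
  01011011011011

Answer: 01011011011011 (5851)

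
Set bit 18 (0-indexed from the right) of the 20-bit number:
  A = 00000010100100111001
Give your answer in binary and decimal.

Mask = 1 << 18 = 01000000000000000000
Bit 18 of A is 0, so OR-ing with the mask flips it to 1.
  00000010100100111001
| 01000000000000000000
----------------------
  01000010100100111001

Answer: 01000010100100111001 (272697)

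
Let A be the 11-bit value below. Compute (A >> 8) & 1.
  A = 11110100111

Bit 8 is the 9th from the right.
  11110100111
    ^
That bit is 1.

Answer: 1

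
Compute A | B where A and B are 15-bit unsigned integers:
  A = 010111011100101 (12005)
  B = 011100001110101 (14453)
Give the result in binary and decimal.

Apply | to each column (1 where either bit is 1):
  010111011100101
| 011100001110101
-----------------
  011111011110101

Answer: 011111011110101 (16117)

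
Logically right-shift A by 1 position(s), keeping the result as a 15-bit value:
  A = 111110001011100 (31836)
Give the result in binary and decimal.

Logical shift right by 1: drop the bottom 1 bit(s), prepend 1 zero(s) on the left.
  111110001011100  ->  keep [11111000101110], discard [0], prepend 0
= 011111000101110

Answer: 011111000101110 (15918)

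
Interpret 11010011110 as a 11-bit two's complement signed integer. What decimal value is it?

MSB is 1, so the value is negative. Find the magnitude:
1. Invert bits:  00101100001
2. Add 1:        00101100010  = 354
3. Apply sign:   -354

Answer: -354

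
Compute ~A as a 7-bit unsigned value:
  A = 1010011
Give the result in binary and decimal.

Flip each bit (0->1, 1->0):
  1010011
  0101100

Answer: 0101100 (44)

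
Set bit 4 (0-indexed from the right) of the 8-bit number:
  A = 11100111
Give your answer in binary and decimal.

Mask = 1 << 4 = 00010000
Bit 4 of A is 0, so OR-ing with the mask flips it to 1.
  11100111
| 00010000
----------
  11110111

Answer: 11110111 (247)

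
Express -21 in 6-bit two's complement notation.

1. Binary of +21:  010101
2. Invert bits:     101010
3. Add 1:           101011

Answer: 101011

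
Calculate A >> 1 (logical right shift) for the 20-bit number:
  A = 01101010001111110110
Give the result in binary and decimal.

Logical shift right by 1: drop the bottom 1 bit(s), prepend 1 zero(s) on the left.
  01101010001111110110  ->  keep [0110101000111111011], discard [0], prepend 0
= 00110101000111111011

Answer: 00110101000111111011 (217595)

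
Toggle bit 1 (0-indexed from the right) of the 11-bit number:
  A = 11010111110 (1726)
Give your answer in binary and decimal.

Mask = 1 << 1 = 00000000010
Bit 1 of A is 1; XOR with the mask flips it to 0.
  11010111110
^ 00000000010
-------------
  11010111100

Answer: 11010111100 (1724)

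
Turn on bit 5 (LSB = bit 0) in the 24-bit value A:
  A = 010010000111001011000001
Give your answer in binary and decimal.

Mask = 1 << 5 = 000000000000000000100000
Bit 5 of A is 0, so OR-ing with the mask flips it to 1.
  010010000111001011000001
| 000000000000000000100000
--------------------------
  010010000111001011100001

Answer: 010010000111001011100001 (4748001)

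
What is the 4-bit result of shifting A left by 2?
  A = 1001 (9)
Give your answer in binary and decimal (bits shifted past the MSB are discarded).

Shift left by 2: drop the top 2 bit(s), append 2 zero(s) on the right.
  1001  ->  discard [10], keep [01], append 00
= 0100

Answer: 0100 (4)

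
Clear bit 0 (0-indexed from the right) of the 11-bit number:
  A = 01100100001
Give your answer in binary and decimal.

Mask = ~(1 << 0) = 11111111110
Bit 0 of A is 1, so AND-ing with the mask clears it to 0.
  01100100001
& 11111111110
-------------
  01100100000

Answer: 01100100000 (800)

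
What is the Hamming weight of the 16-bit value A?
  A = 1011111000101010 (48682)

1011111000101010
1-bits at positions (from bit 0 = LSB): 1, 3, 5, 9, 10, 11, 12, 13, 15
Count = 9

Answer: 9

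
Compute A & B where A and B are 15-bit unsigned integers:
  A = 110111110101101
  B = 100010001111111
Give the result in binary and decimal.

Apply & to each column (1 only where both bits are 1):
  110111110101101
& 100010001111111
-----------------
  100010000101101

Answer: 100010000101101 (17453)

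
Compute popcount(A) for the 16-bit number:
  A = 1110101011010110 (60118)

1110101011010110
1-bits at positions (from bit 0 = LSB): 1, 2, 4, 6, 7, 9, 11, 13, 14, 15
Count = 10

Answer: 10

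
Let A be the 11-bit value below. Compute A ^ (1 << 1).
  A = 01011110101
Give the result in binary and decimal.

Mask = 1 << 1 = 00000000010
Bit 1 of A is 0; XOR with the mask flips it to 1.
  01011110101
^ 00000000010
-------------
  01011110111

Answer: 01011110111 (759)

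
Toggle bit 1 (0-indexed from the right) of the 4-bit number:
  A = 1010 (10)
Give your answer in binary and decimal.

Mask = 1 << 1 = 0010
Bit 1 of A is 1; XOR with the mask flips it to 0.
  1010
^ 0010
------
  1000

Answer: 1000 (8)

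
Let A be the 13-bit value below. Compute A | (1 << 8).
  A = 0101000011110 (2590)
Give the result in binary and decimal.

Mask = 1 << 8 = 0000100000000
Bit 8 of A is 0, so OR-ing with the mask flips it to 1.
  0101000011110
| 0000100000000
---------------
  0101100011110

Answer: 0101100011110 (2846)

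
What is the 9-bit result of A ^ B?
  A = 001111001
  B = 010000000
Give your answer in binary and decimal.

Apply ^ to each column (1 where bits differ):
  001111001
^ 010000000
-----------
  011111001

Answer: 011111001 (249)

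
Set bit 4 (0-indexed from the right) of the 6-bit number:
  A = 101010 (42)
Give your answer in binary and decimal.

Mask = 1 << 4 = 010000
Bit 4 of A is 0, so OR-ing with the mask flips it to 1.
  101010
| 010000
--------
  111010

Answer: 111010 (58)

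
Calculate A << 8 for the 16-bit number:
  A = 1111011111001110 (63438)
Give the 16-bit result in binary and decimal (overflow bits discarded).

Shift left by 8: drop the top 8 bit(s), append 8 zero(s) on the right.
  1111011111001110  ->  discard [11110111], keep [11001110], append 00000000
= 1100111000000000

Answer: 1100111000000000 (52736)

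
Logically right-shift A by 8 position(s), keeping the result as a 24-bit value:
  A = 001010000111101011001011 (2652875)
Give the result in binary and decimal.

Logical shift right by 8: drop the bottom 8 bit(s), prepend 8 zero(s) on the left.
  001010000111101011001011  ->  keep [0010100001111010], discard [11001011], prepend 00000000
= 000000000010100001111010

Answer: 000000000010100001111010 (10362)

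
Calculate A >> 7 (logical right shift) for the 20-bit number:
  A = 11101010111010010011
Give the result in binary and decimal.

Logical shift right by 7: drop the bottom 7 bit(s), prepend 7 zero(s) on the left.
  11101010111010010011  ->  keep [1110101011101], discard [0010011], prepend 0000000
= 00000001110101011101

Answer: 00000001110101011101 (7517)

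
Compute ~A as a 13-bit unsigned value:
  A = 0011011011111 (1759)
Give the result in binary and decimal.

Flip each bit (0->1, 1->0):
  0011011011111
  1100100100000

Answer: 1100100100000 (6432)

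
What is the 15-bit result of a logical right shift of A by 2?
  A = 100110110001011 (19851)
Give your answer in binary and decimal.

Logical shift right by 2: drop the bottom 2 bit(s), prepend 2 zero(s) on the left.
  100110110001011  ->  keep [1001101100010], discard [11], prepend 00
= 001001101100010

Answer: 001001101100010 (4962)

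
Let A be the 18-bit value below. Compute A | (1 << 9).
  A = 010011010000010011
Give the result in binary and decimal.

Mask = 1 << 9 = 000000001000000000
Bit 9 of A is 0, so OR-ing with the mask flips it to 1.
  010011010000010011
| 000000001000000000
--------------------
  010011011000010011

Answer: 010011011000010011 (79379)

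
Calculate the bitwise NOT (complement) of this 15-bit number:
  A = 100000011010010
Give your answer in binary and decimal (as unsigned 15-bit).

Flip each bit (0->1, 1->0):
  100000011010010
  011111100101101

Answer: 011111100101101 (16173)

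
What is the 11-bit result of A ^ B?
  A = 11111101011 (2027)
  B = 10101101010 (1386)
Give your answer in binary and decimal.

Apply ^ to each column (1 where bits differ):
  11111101011
^ 10101101010
-------------
  01010000001

Answer: 01010000001 (641)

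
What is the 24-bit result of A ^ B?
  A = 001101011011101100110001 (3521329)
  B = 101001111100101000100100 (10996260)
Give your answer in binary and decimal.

Apply ^ to each column (1 where bits differ):
  001101011011101100110001
^ 101001111100101000100100
--------------------------
  100100100111000100010101

Answer: 100100100111000100010101 (9597205)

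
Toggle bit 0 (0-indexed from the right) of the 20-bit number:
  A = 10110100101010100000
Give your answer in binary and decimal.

Mask = 1 << 0 = 00000000000000000001
Bit 0 of A is 0; XOR with the mask flips it to 1.
  10110100101010100000
^ 00000000000000000001
----------------------
  10110100101010100001

Answer: 10110100101010100001 (740001)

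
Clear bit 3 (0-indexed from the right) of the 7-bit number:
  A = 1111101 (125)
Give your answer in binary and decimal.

Mask = ~(1 << 3) = 1110111
Bit 3 of A is 1, so AND-ing with the mask clears it to 0.
  1111101
& 1110111
---------
  1110101

Answer: 1110101 (117)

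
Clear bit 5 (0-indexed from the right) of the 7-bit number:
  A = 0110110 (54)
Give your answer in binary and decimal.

Mask = ~(1 << 5) = 1011111
Bit 5 of A is 1, so AND-ing with the mask clears it to 0.
  0110110
& 1011111
---------
  0010110

Answer: 0010110 (22)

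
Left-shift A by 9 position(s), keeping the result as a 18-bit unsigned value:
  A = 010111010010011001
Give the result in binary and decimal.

Shift left by 9: drop the top 9 bit(s), append 9 zero(s) on the right.
  010111010010011001  ->  discard [010111010], keep [010011001], append 000000000
= 010011001000000000

Answer: 010011001000000000 (78336)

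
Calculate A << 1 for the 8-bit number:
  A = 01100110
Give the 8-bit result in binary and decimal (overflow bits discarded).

Shift left by 1: drop the top 1 bit(s), append 1 zero(s) on the right.
  01100110  ->  discard [0], keep [1100110], append 0
= 11001100

Answer: 11001100 (204)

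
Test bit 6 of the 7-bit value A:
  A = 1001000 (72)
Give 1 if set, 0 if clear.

Bit 6 is the 7th from the right.
  1001000
  ^
That bit is 1.

Answer: 1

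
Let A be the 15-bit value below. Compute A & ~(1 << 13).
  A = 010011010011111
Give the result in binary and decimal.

Mask = ~(1 << 13) = 101111111111111
Bit 13 of A is 1, so AND-ing with the mask clears it to 0.
  010011010011111
& 101111111111111
-----------------
  000011010011111

Answer: 000011010011111 (1695)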